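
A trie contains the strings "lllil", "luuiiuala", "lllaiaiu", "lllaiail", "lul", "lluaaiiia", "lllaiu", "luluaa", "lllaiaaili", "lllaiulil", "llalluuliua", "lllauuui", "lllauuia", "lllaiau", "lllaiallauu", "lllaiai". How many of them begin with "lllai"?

8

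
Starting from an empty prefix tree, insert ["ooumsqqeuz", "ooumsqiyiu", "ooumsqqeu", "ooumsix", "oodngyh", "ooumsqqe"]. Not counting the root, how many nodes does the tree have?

Trace insertions, counting only characters that open a new branch:
  "ooumsqqeuz" → 10 new (o, o, u, m, s, q, q, e, u, z)
  "ooumsqiyiu" → prefix "ooumsq" already present; 4 new (i, y, i, u)
  "ooumsqqeu" → prefix "ooumsqqeu" already present; 0 new (none)
  "ooumsix" → prefix "ooums" already present; 2 new (i, x)
  "oodngyh" → prefix "oo" already present; 5 new (d, n, g, y, h)
  "ooumsqqe" → prefix "ooumsqqe" already present; 0 new (none)
Total nodes = 10 + 4 + 0 + 2 + 5 + 0 = 21

21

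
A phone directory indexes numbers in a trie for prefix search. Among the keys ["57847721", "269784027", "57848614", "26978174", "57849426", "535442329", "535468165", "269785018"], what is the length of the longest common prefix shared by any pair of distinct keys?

Look for the deepest trie node that still has at least two words in its subtree.
"26978174" and "269784027" agree on "26978" (5 characters) before diverging; nothing deeper is shared.
Longest shared-prefix length: 5

5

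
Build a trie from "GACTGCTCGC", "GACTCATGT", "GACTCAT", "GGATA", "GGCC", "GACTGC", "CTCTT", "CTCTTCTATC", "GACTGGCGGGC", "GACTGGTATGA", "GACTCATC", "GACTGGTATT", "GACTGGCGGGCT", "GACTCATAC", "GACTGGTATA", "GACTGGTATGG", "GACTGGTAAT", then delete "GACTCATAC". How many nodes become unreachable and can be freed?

After clearing the end-marker at "GACTCATAC", prune upward until reaching a node still needed by another word.
The suffix "AC" (2 nodes) is used only by "GACTCATAC"; the node for "GACTCAT" still has the child "G", so pruning stops there.
Nodes removed: 2

2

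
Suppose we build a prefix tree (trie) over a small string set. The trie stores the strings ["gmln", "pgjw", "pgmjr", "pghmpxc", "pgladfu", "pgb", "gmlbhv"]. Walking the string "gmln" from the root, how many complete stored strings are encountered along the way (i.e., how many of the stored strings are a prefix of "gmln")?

1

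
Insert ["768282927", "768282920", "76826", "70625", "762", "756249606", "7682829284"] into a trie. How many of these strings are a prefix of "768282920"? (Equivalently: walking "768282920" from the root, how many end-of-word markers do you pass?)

1

Walk "768282920" from the root; an end-of-word marker is hit whenever a stored word is a prefix of "768282920".
Prefixes of the query that are stored words: "768282920"
Count: 1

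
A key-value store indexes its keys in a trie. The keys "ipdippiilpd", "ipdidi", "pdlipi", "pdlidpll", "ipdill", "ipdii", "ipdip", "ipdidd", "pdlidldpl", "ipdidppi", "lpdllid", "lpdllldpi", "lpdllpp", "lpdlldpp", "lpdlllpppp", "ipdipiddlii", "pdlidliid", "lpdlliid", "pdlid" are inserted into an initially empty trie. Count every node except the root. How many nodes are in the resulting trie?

65

Insert word by word; a character creates a node only if that edge doesn't already exist:
  "ipdippiilpd" → 11 new (i, p, d, i, p, p, i, i, l, p, d)
  "ipdidi" → prefix "ipdi" already present; 2 new (d, i)
  "pdlipi" → 6 new (p, d, l, i, p, i)
  "pdlidpll" → prefix "pdli" already present; 4 new (d, p, l, l)
  "ipdill" → prefix "ipdi" already present; 2 new (l, l)
  "ipdii" → prefix "ipdi" already present; 1 new (i)
  "ipdip" → prefix "ipdip" already present; 0 new (none)
  "ipdidd" → prefix "ipdid" already present; 1 new (d)
  "pdlidldpl" → prefix "pdlid" already present; 4 new (l, d, p, l)
  "ipdidppi" → prefix "ipdid" already present; 3 new (p, p, i)
  "lpdllid" → 7 new (l, p, d, l, l, i, d)
  "lpdllldpi" → prefix "lpdll" already present; 4 new (l, d, p, i)
  "lpdllpp" → prefix "lpdll" already present; 2 new (p, p)
  "lpdlldpp" → prefix "lpdll" already present; 3 new (d, p, p)
  "lpdlllpppp" → prefix "lpdlll" already present; 4 new (p, p, p, p)
  "ipdipiddlii" → prefix "ipdip" already present; 6 new (i, d, d, l, i, i)
  "pdlidliid" → prefix "pdlidl" already present; 3 new (i, i, d)
  "lpdlliid" → prefix "lpdlli" already present; 2 new (i, d)
  "pdlid" → prefix "pdlid" already present; 0 new (none)
Total nodes = 11 + 2 + 6 + 4 + 2 + 1 + 0 + 1 + 4 + 3 + 7 + 4 + 2 + 3 + 4 + 6 + 3 + 2 + 0 = 65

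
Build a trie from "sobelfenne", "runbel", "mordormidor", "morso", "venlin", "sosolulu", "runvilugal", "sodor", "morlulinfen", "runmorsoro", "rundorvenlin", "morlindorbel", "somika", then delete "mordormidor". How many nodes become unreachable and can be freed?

Walk "mordormidor" from the leaf back toward the root, removing each node that no remaining word uses.
The suffix "dormidor" (8 nodes) is used only by "mordormidor"; the node for "mor" still has the child "s", so pruning stops there.
Nodes removed: 8

8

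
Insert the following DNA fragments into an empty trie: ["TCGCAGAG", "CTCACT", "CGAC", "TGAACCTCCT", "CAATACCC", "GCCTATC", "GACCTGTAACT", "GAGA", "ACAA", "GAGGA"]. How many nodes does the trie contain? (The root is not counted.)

58

Insert word by word; a character creates a node only if that edge doesn't already exist:
  "TCGCAGAG" → 8 new (T, C, G, C, A, G, A, G)
  "CTCACT" → 6 new (C, T, C, A, C, T)
  "CGAC" → prefix "C" already present; 3 new (G, A, C)
  "TGAACCTCCT" → prefix "T" already present; 9 new (G, A, A, C, C, T, C, C, T)
  "CAATACCC" → prefix "C" already present; 7 new (A, A, T, A, C, C, C)
  "GCCTATC" → 7 new (G, C, C, T, A, T, C)
  "GACCTGTAACT" → prefix "G" already present; 10 new (A, C, C, T, G, T, A, A, C, T)
  "GAGA" → prefix "GA" already present; 2 new (G, A)
  "ACAA" → 4 new (A, C, A, A)
  "GAGGA" → prefix "GAG" already present; 2 new (G, A)
Total nodes = 8 + 6 + 3 + 9 + 7 + 7 + 10 + 2 + 4 + 2 = 58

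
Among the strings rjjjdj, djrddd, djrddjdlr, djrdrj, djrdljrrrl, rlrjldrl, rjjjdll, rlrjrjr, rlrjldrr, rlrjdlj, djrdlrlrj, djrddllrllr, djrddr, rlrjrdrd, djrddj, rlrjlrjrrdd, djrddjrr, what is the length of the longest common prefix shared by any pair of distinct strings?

Equivalently: take the maximum, over all pairs, of their longest common prefix length.
"rlrjldrl" and "rlrjldrr" agree on "rlrjldr" (7 characters) before diverging; nothing deeper is shared.
Longest shared-prefix length: 7

7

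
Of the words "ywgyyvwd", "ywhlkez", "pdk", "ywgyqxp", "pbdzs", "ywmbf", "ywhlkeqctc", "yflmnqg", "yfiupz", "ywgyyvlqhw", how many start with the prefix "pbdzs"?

Filter for entries beginning with "pbdzs":
Matches: "pbdzs"
Count: 1

1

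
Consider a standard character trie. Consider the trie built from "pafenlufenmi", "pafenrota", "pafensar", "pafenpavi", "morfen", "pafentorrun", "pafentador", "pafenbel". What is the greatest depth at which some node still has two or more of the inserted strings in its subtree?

6

Equivalently: take the maximum, over all pairs, of their longest common prefix length.
"pafentador" and "pafentorrun" agree on "pafent" (6 characters) before diverging; nothing deeper is shared.
Longest shared-prefix length: 6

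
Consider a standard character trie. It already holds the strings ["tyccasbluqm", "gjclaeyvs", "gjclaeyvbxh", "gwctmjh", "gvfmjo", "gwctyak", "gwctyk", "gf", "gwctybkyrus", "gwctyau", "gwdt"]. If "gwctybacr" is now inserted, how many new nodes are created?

3

The longest prefix of "gwctybacr" already in the trie is "gwctyb" (length 6).
New nodes needed: |"gwctybacr"| − 6 = 9 − 6 = 3.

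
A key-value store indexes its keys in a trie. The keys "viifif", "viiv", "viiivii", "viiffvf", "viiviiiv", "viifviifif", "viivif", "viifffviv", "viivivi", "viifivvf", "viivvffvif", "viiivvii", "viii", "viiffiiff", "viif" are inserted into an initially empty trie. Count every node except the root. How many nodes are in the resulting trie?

Count nodes per top-level branch (shared prefixes stored once):
  'v'-branch (viif, viifffviv, viiffiiff, viiffvf, viifif, viifivvf, viifviifif, viii, viiivii, viiivvii, viiv, viivif, viiviiiv, viivivi, viivvffvif): 47 nodes
Sum: 47

47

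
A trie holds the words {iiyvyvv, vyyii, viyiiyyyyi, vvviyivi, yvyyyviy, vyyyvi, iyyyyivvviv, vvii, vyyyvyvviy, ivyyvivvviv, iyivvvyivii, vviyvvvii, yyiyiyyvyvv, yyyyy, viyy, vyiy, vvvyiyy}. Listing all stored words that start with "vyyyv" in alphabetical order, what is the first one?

vyyyvi

Words with prefix "vyyyv", in lexicographic order: "vyyyvi", "vyyyvyvviy"
The 1st is vyyyvi.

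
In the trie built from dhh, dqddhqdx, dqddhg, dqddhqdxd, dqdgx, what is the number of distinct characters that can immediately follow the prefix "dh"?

1

Walk "dh" from the root, arriving at one node.
Distinct next characters after "dh": h.
That node has 1 child edge.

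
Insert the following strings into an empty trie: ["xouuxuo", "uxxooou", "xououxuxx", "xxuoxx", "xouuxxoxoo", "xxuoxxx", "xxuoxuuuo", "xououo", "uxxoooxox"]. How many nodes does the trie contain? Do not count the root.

39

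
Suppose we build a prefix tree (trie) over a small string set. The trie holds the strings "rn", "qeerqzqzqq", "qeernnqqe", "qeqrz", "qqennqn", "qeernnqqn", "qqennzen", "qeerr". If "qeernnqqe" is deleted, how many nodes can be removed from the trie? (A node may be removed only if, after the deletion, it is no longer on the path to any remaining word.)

1

A node on "qeernnqqe"'s path can go only if nothing else ends at it or branches off below it.
The suffix "e" (1 node) is used only by "qeernnqqe"; the node for "qeernnqq" still has the child "n", so pruning stops there.
Nodes removed: 1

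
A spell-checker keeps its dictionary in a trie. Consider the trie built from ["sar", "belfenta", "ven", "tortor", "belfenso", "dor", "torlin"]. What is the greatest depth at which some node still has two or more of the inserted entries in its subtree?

Look for the deepest trie node that still has at least two words in its subtree.
e.g. "belfenso" and "belfenta" share the prefix "belfen" of length 6; no pair shares a longer one.
Longest shared-prefix length: 6

6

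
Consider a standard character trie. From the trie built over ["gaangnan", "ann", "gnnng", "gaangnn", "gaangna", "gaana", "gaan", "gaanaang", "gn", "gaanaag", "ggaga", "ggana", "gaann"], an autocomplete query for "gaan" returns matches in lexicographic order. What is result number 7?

gaangnn

Filter for "gaan…" and sort: "gaan", "gaana", "gaanaag", "gaanaang", "gaangna", "gaangnan", "gaangnn", "gaann"
Position 7: gaangnn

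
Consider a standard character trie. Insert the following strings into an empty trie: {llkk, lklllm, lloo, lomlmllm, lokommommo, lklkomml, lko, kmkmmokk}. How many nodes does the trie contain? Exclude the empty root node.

Insert word by word; a character creates a node only if that edge doesn't already exist:
  "llkk" → 4 new (l, l, k, k)
  "lklllm" → prefix "l" already present; 5 new (k, l, l, l, m)
  "lloo" → prefix "ll" already present; 2 new (o, o)
  "lomlmllm" → prefix "l" already present; 7 new (o, m, l, m, l, l, m)
  "lokommommo" → prefix "lo" already present; 8 new (k, o, m, m, o, m, m, o)
  "lklkomml" → prefix "lkl" already present; 5 new (k, o, m, m, l)
  "lko" → prefix "lk" already present; 1 new (o)
  "kmkmmokk" → 8 new (k, m, k, m, m, o, k, k)
Total nodes = 4 + 5 + 2 + 7 + 8 + 5 + 1 + 8 = 40

40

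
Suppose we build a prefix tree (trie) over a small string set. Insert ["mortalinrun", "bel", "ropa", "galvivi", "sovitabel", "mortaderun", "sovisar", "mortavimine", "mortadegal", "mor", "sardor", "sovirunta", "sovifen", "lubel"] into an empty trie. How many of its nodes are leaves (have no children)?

Leaves are exactly the stored words that no other stored word extends.
Those words: "bel", "galvivi", "lubel", "mortadegal", "mortaderun", "mortalinrun", "mortavimine", "ropa", "sardor", "sovifen", "sovirunta", "sovisar", "sovitabel"
Leaf count: 13

13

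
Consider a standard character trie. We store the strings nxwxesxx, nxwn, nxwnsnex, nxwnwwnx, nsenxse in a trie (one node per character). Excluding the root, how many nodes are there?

For each word, the new-node count is its length minus the longest prefix already in the trie:
  "nxwxesxx" → 8 new (n, x, w, x, e, s, x, x)
  "nxwn" → prefix "nxw" already present; 1 new (n)
  "nxwnsnex" → prefix "nxwn" already present; 4 new (s, n, e, x)
  "nxwnwwnx" → prefix "nxwn" already present; 4 new (w, w, n, x)
  "nsenxse" → prefix "n" already present; 6 new (s, e, n, x, s, e)
Total nodes = 8 + 1 + 4 + 4 + 6 = 23

23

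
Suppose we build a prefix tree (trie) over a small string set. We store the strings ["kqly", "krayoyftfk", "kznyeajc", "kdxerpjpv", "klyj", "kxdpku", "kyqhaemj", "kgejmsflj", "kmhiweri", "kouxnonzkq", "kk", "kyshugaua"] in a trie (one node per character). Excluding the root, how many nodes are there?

Count nodes per top-level branch (shared prefixes stored once):
  'k'-branch (kdxerpjpv, kgejmsflj, kk, klyj, kmhiweri, kouxnonzkq, kqly, krayoyftfk, kxdpku, kyqhaemj, kyshugaua, kznyeajc): 75 nodes
Sum: 75

75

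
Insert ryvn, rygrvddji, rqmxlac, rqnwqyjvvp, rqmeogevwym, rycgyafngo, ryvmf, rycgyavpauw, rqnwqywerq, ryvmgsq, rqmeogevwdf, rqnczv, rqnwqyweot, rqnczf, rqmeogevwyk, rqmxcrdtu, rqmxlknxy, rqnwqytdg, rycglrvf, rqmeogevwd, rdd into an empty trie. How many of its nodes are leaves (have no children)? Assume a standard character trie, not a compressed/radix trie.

20

A leaf is a node with no children — equivalently, the end of a word that is not a proper prefix of any other stored word.
Those words: "rdd", "rqmeogevwdf", "rqmeogevwyk", "rqmeogevwym", "rqmxcrdtu", "rqmxlac", "rqmxlknxy", "rqnczf", "rqnczv", "rqnwqyjvvp", "rqnwqytdg", "rqnwqyweot", "rqnwqywerq", "rycglrvf", "rycgyafngo", "rycgyavpauw", "rygrvddji", "ryvmf", "ryvmgsq", "ryvn"
Leaf count: 20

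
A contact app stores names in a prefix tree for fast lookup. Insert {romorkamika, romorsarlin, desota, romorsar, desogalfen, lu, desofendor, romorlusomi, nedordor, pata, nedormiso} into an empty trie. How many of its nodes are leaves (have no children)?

Leaves are exactly the stored words that no other stored word extends.
Those words: "desofendor", "desogalfen", "desota", "lu", "nedordor", "nedormiso", "pata", "romorkamika", "romorlusomi", "romorsarlin"
Leaf count: 10

10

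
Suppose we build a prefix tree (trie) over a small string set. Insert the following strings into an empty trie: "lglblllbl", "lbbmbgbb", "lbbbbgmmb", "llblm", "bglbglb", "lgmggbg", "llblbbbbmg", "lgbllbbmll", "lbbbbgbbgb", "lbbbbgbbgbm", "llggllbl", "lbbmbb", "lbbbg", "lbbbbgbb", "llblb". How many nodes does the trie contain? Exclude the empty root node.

65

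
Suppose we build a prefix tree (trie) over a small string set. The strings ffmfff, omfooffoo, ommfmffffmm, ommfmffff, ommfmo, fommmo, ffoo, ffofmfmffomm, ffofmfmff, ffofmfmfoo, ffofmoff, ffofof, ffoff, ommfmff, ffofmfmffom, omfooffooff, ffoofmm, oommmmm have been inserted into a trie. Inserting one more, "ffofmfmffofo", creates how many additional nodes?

Walking "ffofmfmffofo" from the root, the first 10 characters ("ffofmfmffo") follow existing edges; "f" is the first miss.
Each of the 2 remaining characters creates one node.

2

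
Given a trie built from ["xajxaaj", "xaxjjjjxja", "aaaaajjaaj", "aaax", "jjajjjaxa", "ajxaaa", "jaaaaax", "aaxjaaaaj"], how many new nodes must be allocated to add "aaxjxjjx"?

4

"aaxj" is already a path in the trie; the remaining "xjjx" must be added.
New nodes needed: |"aaxjxjjx"| − 4 = 8 − 4 = 4.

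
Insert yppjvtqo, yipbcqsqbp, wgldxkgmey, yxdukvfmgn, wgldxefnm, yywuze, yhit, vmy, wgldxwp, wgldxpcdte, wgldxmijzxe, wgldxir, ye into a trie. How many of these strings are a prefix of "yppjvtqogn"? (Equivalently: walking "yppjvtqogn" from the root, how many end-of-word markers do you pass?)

1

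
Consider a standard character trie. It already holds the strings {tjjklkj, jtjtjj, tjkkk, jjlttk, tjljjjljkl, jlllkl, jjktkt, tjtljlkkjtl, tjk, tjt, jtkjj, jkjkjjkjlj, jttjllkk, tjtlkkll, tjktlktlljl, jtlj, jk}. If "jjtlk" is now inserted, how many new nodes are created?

3

"jj" is already a path in the trie; the remaining "tlk" must be added.
Each of the 3 remaining characters creates one node.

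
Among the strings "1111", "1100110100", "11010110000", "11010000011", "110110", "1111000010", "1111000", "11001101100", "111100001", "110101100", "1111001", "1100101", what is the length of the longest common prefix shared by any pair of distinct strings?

9

Look for the deepest trie node that still has at least two words in its subtree.
e.g. "110101100" and "11010110000" share the prefix "110101100" of length 9; no pair shares a longer one.
Longest shared-prefix length: 9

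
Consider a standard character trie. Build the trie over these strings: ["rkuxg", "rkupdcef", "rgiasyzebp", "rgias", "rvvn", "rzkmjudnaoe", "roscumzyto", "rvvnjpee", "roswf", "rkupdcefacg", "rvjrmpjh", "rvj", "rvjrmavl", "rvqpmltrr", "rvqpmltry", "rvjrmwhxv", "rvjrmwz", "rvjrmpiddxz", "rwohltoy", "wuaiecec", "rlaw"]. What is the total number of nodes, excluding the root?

95

Count nodes per top-level branch (shared prefixes stored once):
  'r'-branch (rgias, rgiasyzebp, rkupdcef, rkupdcefacg, rkuxg, rlaw, roscumzyto, roswf, rvj, rvjrmavl, rvjrmpiddxz, rvjrmpjh, rvjrmwhxv, rvjrmwz, rvqpmltrr, rvqpmltry, rvvn, rvvnjpee, rwohltoy, rzkmjudnaoe): 87 nodes
  'w'-branch (wuaiecec): 8 nodes
Sum: 95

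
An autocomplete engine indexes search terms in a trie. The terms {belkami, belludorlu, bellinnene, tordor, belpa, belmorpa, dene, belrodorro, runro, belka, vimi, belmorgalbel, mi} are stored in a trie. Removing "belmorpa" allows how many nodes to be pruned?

2

After clearing the end-marker at "belmorpa", prune upward until reaching a node still needed by another word.
The suffix "pa" (2 nodes) is used only by "belmorpa"; the node for "belmor" still has the child "g", so pruning stops there.
Nodes removed: 2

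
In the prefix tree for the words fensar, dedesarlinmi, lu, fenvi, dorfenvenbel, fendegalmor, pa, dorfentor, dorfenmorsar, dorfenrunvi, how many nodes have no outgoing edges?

Leaves are exactly the stored words that no other stored word extends.
Those words: "dedesarlinmi", "dorfenmorsar", "dorfenrunvi", "dorfentor", "dorfenvenbel", "fendegalmor", "fensar", "fenvi", "lu", "pa"
Leaf count: 10

10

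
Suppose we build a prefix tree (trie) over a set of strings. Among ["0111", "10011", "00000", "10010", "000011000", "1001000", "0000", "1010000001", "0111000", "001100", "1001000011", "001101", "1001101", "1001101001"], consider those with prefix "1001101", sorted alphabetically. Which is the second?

1001101001

DFS of the "1001101" subtree visits, in order: "1001101", "1001101001"
Position 2: 1001101001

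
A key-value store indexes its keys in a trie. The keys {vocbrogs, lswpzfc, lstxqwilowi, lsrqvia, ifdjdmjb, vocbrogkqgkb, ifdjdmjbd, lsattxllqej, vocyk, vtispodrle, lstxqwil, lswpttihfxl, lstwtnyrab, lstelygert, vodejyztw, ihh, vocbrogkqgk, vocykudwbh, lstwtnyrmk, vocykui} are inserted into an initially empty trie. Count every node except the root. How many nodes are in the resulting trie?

Insert word by word; a character creates a node only if that edge doesn't already exist:
  "vocbrogs" → 8 new (v, o, c, b, r, o, g, s)
  "lswpzfc" → 7 new (l, s, w, p, z, f, c)
  "lstxqwilowi" → prefix "ls" already present; 9 new (t, x, q, w, i, l, o, w, i)
  "lsrqvia" → prefix "ls" already present; 5 new (r, q, v, i, a)
  "ifdjdmjb" → 8 new (i, f, d, j, d, m, j, b)
  "vocbrogkqgkb" → prefix "vocbrog" already present; 5 new (k, q, g, k, b)
  "ifdjdmjbd" → prefix "ifdjdmjb" already present; 1 new (d)
  "lsattxllqej" → prefix "ls" already present; 9 new (a, t, t, x, l, l, q, e, j)
  "vocyk" → prefix "voc" already present; 2 new (y, k)
  "vtispodrle" → prefix "v" already present; 9 new (t, i, s, p, o, d, r, l, e)
  "lstxqwil" → prefix "lstxqwil" already present; 0 new (none)
  "lswpttihfxl" → prefix "lswp" already present; 7 new (t, t, i, h, f, x, l)
  "lstwtnyrab" → prefix "lst" already present; 7 new (w, t, n, y, r, a, b)
  "lstelygert" → prefix "lst" already present; 7 new (e, l, y, g, e, r, t)
  "vodejyztw" → prefix "vo" already present; 7 new (d, e, j, y, z, t, w)
  "ihh" → prefix "i" already present; 2 new (h, h)
  "vocbrogkqgk" → prefix "vocbrogkqgk" already present; 0 new (none)
  "vocykudwbh" → prefix "vocyk" already present; 5 new (u, d, w, b, h)
  "lstwtnyrmk" → prefix "lstwtnyr" already present; 2 new (m, k)
  "vocykui" → prefix "vocyku" already present; 1 new (i)
Total nodes = 8 + 7 + 9 + 5 + 8 + 5 + 1 + 9 + 2 + 9 + 0 + 7 + 7 + 7 + 7 + 2 + 0 + 5 + 2 + 1 = 101

101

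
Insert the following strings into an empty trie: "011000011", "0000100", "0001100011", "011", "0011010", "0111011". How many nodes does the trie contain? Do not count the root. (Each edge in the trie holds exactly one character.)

31

Insert word by word; a character creates a node only if that edge doesn't already exist:
  "011000011" → 9 new (0, 1, 1, 0, 0, 0, 0, 1, 1)
  "0000100" → prefix "0" already present; 6 new (0, 0, 0, 1, 0, 0)
  "0001100011" → prefix "000" already present; 7 new (1, 1, 0, 0, 0, 1, 1)
  "011" → prefix "011" already present; 0 new (none)
  "0011010" → prefix "00" already present; 5 new (1, 1, 0, 1, 0)
  "0111011" → prefix "011" already present; 4 new (1, 0, 1, 1)
Total nodes = 9 + 6 + 7 + 0 + 5 + 4 = 31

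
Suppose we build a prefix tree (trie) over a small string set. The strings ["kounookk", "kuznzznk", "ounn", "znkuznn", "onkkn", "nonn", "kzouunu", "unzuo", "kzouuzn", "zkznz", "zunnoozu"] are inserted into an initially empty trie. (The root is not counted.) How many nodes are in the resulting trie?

58

Trace insertions, counting only characters that open a new branch:
  "kounookk" → 8 new (k, o, u, n, o, o, k, k)
  "kuznzznk" → prefix "k" already present; 7 new (u, z, n, z, z, n, k)
  "ounn" → 4 new (o, u, n, n)
  "znkuznn" → 7 new (z, n, k, u, z, n, n)
  "onkkn" → prefix "o" already present; 4 new (n, k, k, n)
  "nonn" → 4 new (n, o, n, n)
  "kzouunu" → prefix "k" already present; 6 new (z, o, u, u, n, u)
  "unzuo" → 5 new (u, n, z, u, o)
  "kzouuzn" → prefix "kzouu" already present; 2 new (z, n)
  "zkznz" → prefix "z" already present; 4 new (k, z, n, z)
  "zunnoozu" → prefix "z" already present; 7 new (u, n, n, o, o, z, u)
Total nodes = 8 + 7 + 4 + 7 + 4 + 4 + 6 + 5 + 2 + 4 + 7 = 58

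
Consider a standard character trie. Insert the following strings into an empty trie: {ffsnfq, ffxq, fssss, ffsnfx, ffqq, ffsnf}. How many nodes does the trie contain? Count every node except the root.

Insert word by word; a character creates a node only if that edge doesn't already exist:
  "ffsnfq" → 6 new (f, f, s, n, f, q)
  "ffxq" → prefix "ff" already present; 2 new (x, q)
  "fssss" → prefix "f" already present; 4 new (s, s, s, s)
  "ffsnfx" → prefix "ffsnf" already present; 1 new (x)
  "ffqq" → prefix "ff" already present; 2 new (q, q)
  "ffsnf" → prefix "ffsnf" already present; 0 new (none)
Total nodes = 6 + 2 + 4 + 1 + 2 + 0 = 15

15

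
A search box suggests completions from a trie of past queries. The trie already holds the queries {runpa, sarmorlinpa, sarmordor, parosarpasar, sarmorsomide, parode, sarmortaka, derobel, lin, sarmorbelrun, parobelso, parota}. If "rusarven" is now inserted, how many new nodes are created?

The longest prefix of "rusarven" already in the trie is "ru" (length 2).
Each of the 6 remaining characters creates one node.

6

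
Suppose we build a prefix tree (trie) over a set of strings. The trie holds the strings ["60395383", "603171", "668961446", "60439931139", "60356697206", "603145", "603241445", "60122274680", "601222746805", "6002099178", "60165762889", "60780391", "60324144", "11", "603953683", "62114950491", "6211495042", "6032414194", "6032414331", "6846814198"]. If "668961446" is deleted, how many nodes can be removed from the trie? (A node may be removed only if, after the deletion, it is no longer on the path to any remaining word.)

Walk "668961446" from the leaf back toward the root, removing each node that no remaining word uses.
The suffix "68961446" (8 nodes) is used only by "668961446"; the node for "6" still has the child "0", so pruning stops there.
Nodes removed: 8

8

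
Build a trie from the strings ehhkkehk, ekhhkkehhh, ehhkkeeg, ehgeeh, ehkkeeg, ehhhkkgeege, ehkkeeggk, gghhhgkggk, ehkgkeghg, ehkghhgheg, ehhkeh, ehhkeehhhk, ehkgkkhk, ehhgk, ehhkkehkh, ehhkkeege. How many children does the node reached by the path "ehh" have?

3

Walk "ehh" from the root, arriving at one node.
Characters that immediately follow "ehh" among the stored strings: {g, h, k}.
That node has 3 child edges.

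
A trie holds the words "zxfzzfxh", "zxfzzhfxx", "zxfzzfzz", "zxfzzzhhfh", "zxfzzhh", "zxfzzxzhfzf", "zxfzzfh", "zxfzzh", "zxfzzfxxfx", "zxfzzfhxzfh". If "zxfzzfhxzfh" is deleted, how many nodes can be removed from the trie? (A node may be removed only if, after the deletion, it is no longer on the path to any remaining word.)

4

Walk "zxfzzfhxzfh" from the leaf back toward the root, removing each node that no remaining word uses.
The suffix "xzfh" (4 nodes) is used only by "zxfzzfhxzfh"; "zxfzzfh" is itself a stored word, so pruning stops there.
Nodes removed: 4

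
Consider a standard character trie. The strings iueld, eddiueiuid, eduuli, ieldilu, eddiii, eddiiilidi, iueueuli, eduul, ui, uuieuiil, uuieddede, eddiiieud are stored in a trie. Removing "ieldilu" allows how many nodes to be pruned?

6

After clearing the end-marker at "ieldilu", prune upward until reaching a node still needed by another word.
The suffix "eldilu" (6 nodes) is used only by "ieldilu"; the node for "i" still has the child "u", so pruning stops there.
Nodes removed: 6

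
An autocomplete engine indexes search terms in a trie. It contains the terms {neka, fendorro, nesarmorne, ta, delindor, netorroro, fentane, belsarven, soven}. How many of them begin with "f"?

2

Filter for entries beginning with "f":
Matches: "fendorro", "fentane"
Count: 2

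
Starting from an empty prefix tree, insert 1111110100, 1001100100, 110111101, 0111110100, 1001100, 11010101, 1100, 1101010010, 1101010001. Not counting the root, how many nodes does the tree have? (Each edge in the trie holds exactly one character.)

Trace insertions, counting only characters that open a new branch:
  "1111110100" → 10 new (1, 1, 1, 1, 1, 1, 0, 1, 0, 0)
  "1001100100" → prefix "1" already present; 9 new (0, 0, 1, 1, 0, 0, 1, 0, 0)
  "110111101" → prefix "11" already present; 7 new (0, 1, 1, 1, 1, 0, 1)
  "0111110100" → 10 new (0, 1, 1, 1, 1, 1, 0, 1, 0, 0)
  "1001100" → prefix "1001100" already present; 0 new (none)
  "11010101" → prefix "1101" already present; 4 new (0, 1, 0, 1)
  "1100" → prefix "110" already present; 1 new (0)
  "1101010010" → prefix "1101010" already present; 3 new (0, 1, 0)
  "1101010001" → prefix "11010100" already present; 2 new (0, 1)
Total nodes = 10 + 9 + 7 + 10 + 0 + 4 + 1 + 3 + 2 = 46

46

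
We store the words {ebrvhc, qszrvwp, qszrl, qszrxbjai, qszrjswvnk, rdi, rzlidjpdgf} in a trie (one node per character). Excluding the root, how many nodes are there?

Trie structure (* marks end of a word):
(root)
├─ e
│  └─ b
│     └─ r
│        └─ v
│           └─ h
│              └─ c *
├─ q
│  └─ s
│     └─ z
│        └─ r
│           ├─ j
│           │  └─ s
│           │     └─ w
│           │        └─ v
│           │           └─ n
│           │              └─ k *
│           ├─ l *
│           ├─ v
│           │  └─ w
│           │     └─ p *
│           └─ x
│              └─ b
│                 └─ j
│                    └─ a
│                       └─ i *
└─ r
   ├─ d
   │  └─ i *
   └─ z
      └─ l
         └─ i
            └─ d
               └─ j
                  └─ p
                     └─ d
                        └─ g
                           └─ f *
Counting every labelled node above: 37.

37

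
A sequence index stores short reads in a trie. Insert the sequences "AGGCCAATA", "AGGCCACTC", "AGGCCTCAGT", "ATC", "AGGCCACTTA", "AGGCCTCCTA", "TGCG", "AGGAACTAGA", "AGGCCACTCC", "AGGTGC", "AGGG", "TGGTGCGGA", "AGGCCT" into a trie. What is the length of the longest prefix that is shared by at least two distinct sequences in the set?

Look for the deepest trie node that still has at least two words in its subtree.
e.g. "AGGCCACTC" and "AGGCCACTCC" share the prefix "AGGCCACTC" of length 9; no pair shares a longer one.
Longest shared-prefix length: 9

9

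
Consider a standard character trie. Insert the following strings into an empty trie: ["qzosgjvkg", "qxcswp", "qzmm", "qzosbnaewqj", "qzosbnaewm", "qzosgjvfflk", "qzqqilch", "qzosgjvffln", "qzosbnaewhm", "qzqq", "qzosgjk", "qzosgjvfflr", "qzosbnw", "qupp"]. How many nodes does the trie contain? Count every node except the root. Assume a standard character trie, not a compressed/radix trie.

43

Count nodes per top-level branch (shared prefixes stored once):
  'q'-branch (qupp, qxcswp, qzmm, qzosbnaewhm, qzosbnaewm, qzosbnaewqj, qzosbnw, qzosgjk, qzosgjvfflk, qzosgjvffln, qzosgjvfflr, qzosgjvkg, qzqq, qzqqilch): 43 nodes
Sum: 43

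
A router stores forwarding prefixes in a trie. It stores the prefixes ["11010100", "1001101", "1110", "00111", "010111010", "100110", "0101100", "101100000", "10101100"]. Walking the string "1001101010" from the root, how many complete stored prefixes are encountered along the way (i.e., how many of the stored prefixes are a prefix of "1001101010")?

Traverse "1001101010" character by character; count nodes along the way that are marked as word ends.
Prefixes of the query that are stored words: "100110", "1001101"
Count: 2

2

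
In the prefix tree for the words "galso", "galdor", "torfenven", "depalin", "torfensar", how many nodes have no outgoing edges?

5

A leaf is a node with no children — equivalently, the end of a word that is not a proper prefix of any other stored word.
Those words: "depalin", "galdor", "galso", "torfensar", "torfenven"
Leaf count: 5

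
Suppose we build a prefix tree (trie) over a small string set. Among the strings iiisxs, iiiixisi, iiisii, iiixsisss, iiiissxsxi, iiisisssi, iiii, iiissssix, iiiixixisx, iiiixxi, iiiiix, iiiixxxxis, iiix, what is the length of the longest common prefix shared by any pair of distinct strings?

6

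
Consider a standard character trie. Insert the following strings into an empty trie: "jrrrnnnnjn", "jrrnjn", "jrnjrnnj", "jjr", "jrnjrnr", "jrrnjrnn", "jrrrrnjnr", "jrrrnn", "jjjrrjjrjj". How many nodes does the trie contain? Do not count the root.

Insert word by word; a character creates a node only if that edge doesn't already exist:
  "jrrrnnnnjn" → 10 new (j, r, r, r, n, n, n, n, j, n)
  "jrrnjn" → prefix "jrr" already present; 3 new (n, j, n)
  "jrnjrnnj" → prefix "jr" already present; 6 new (n, j, r, n, n, j)
  "jjr" → prefix "j" already present; 2 new (j, r)
  "jrnjrnr" → prefix "jrnjrn" already present; 1 new (r)
  "jrrnjrnn" → prefix "jrrnj" already present; 3 new (r, n, n)
  "jrrrrnjnr" → prefix "jrrr" already present; 5 new (r, n, j, n, r)
  "jrrrnn" → prefix "jrrrnn" already present; 0 new (none)
  "jjjrrjjrjj" → prefix "jj" already present; 8 new (j, r, r, j, j, r, j, j)
Total nodes = 10 + 3 + 6 + 2 + 1 + 3 + 5 + 0 + 8 = 38

38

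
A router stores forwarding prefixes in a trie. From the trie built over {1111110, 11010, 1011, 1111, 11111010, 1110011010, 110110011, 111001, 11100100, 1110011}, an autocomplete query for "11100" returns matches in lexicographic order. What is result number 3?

Filter for "11100…" and sort: "111001", "11100100", "1110011", "1110011010"
Position 3: 1110011

1110011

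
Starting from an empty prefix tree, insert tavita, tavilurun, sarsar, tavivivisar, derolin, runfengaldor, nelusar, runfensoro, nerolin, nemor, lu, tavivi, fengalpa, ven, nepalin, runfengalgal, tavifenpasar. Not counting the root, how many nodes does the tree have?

91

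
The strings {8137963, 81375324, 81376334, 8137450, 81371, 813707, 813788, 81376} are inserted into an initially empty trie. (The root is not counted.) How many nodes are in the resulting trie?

Trace insertions, counting only characters that open a new branch:
  "8137963" → 7 new (8, 1, 3, 7, 9, 6, 3)
  "81375324" → prefix "8137" already present; 4 new (5, 3, 2, 4)
  "81376334" → prefix "8137" already present; 4 new (6, 3, 3, 4)
  "8137450" → prefix "8137" already present; 3 new (4, 5, 0)
  "81371" → prefix "8137" already present; 1 new (1)
  "813707" → prefix "8137" already present; 2 new (0, 7)
  "813788" → prefix "8137" already present; 2 new (8, 8)
  "81376" → prefix "81376" already present; 0 new (none)
Total nodes = 7 + 4 + 4 + 3 + 1 + 2 + 2 + 0 = 23

23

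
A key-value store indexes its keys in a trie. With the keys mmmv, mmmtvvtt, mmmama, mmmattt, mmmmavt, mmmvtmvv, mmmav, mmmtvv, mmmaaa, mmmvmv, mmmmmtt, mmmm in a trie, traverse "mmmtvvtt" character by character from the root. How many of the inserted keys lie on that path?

2

Check each prefix of "mmmtvvtt" against the stored set — each match is an end-marker on the path.
Prefixes of the query that are stored words: "mmmtvv", "mmmtvvtt"
Count: 2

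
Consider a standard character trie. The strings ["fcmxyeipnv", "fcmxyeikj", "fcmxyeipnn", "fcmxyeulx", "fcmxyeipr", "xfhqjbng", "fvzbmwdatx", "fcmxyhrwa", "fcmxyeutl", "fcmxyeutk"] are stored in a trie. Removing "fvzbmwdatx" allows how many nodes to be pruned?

9

A node on "fvzbmwdatx"'s path can go only if nothing else ends at it or branches off below it.
The suffix "vzbmwdatx" (9 nodes) is used only by "fvzbmwdatx"; the node for "f" still has the child "c", so pruning stops there.
Nodes removed: 9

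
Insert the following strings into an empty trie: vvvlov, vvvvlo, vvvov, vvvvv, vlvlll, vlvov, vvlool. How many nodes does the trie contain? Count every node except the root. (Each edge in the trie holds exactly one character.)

23

For each word, the new-node count is its length minus the longest prefix already in the trie:
  "vvvlov" → 6 new (v, v, v, l, o, v)
  "vvvvlo" → prefix "vvv" already present; 3 new (v, l, o)
  "vvvov" → prefix "vvv" already present; 2 new (o, v)
  "vvvvv" → prefix "vvvv" already present; 1 new (v)
  "vlvlll" → prefix "v" already present; 5 new (l, v, l, l, l)
  "vlvov" → prefix "vlv" already present; 2 new (o, v)
  "vvlool" → prefix "vv" already present; 4 new (l, o, o, l)
Total nodes = 6 + 3 + 2 + 1 + 5 + 2 + 4 = 23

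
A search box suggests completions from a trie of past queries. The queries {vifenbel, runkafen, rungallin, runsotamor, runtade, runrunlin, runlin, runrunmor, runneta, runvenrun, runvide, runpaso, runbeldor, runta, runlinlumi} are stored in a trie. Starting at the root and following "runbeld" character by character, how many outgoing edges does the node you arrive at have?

Follow the path "runbeld" to its node, then look at its outgoing edges.
Characters that immediately follow "runbeld" among the stored strings: {o}.
That node has 1 child edge.

1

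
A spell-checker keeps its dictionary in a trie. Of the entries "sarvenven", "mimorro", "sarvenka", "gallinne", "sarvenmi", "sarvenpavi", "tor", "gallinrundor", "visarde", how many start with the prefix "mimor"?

Filter for entries beginning with "mimor":
Matches: "mimorro"
Count: 1

1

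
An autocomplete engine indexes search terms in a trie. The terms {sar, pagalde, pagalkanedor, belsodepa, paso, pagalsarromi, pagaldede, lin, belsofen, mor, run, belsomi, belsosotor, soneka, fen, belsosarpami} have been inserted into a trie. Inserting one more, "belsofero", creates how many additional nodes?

The longest prefix of "belsofero" already in the trie is "belsofe" (length 7).
So 9 − 7 = 2 new nodes.

2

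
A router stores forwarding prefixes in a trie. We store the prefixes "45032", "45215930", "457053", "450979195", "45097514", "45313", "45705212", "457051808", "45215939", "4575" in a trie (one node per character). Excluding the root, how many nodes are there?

Trace insertions, counting only characters that open a new branch:
  "45032" → 5 new (4, 5, 0, 3, 2)
  "45215930" → prefix "45" already present; 6 new (2, 1, 5, 9, 3, 0)
  "457053" → prefix "45" already present; 4 new (7, 0, 5, 3)
  "450979195" → prefix "450" already present; 6 new (9, 7, 9, 1, 9, 5)
  "45097514" → prefix "45097" already present; 3 new (5, 1, 4)
  "45313" → prefix "45" already present; 3 new (3, 1, 3)
  "45705212" → prefix "45705" already present; 3 new (2, 1, 2)
  "457051808" → prefix "45705" already present; 4 new (1, 8, 0, 8)
  "45215939" → prefix "4521593" already present; 1 new (9)
  "4575" → prefix "457" already present; 1 new (5)
Total nodes = 5 + 6 + 4 + 6 + 3 + 3 + 3 + 4 + 1 + 1 = 36

36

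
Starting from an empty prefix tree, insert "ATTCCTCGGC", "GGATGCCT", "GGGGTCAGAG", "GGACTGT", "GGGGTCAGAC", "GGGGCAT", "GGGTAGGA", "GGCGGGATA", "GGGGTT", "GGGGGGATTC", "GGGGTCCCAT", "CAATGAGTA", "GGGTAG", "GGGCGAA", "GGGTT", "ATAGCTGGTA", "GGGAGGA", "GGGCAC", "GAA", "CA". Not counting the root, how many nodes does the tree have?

87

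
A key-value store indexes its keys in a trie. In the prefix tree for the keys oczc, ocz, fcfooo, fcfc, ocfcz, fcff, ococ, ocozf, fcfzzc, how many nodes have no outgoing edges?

Leaves are exactly the stored words that no other stored word extends.
Those words: "fcfc", "fcff", "fcfooo", "fcfzzc", "ocfcz", "ococ", "ocozf", "oczc"
Leaf count: 8

8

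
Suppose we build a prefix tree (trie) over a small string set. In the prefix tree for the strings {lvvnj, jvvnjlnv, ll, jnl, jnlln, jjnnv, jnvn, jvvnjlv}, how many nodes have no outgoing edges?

A leaf is a node with no children — equivalently, the end of a word that is not a proper prefix of any other stored word.
Those words: "jjnnv", "jnlln", "jnvn", "jvvnjlnv", "jvvnjlv", "ll", "lvvnj"
Leaf count: 7

7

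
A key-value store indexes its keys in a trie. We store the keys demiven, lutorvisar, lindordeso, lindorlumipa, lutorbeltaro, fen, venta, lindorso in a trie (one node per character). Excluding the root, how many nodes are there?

49

Count nodes per top-level branch (shared prefixes stored once):
  'd'-branch (demiven): 7 nodes
  'f'-branch (fen): 3 nodes
  'l'-branch (lindordeso, lindorlumipa, lindorso, lutorbeltaro, lutorvisar): 34 nodes
  'v'-branch (venta): 5 nodes
Sum: 49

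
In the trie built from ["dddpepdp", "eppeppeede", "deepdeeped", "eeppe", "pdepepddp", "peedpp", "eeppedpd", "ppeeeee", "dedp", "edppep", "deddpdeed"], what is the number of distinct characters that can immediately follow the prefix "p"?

The children of the "p" node are the distinct next characters among strings starting with "p".
Characters that immediately follow "p" among the stored strings: {d, e, p}.
That node has 3 child edges.

3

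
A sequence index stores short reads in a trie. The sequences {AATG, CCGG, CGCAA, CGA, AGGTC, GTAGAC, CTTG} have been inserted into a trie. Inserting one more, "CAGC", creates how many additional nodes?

3

Walking "CAGC" from the root, the first 1 characters ("C") follow existing edges; "A" is the first miss.
New nodes needed: |"CAGC"| − 1 = 4 − 1 = 3.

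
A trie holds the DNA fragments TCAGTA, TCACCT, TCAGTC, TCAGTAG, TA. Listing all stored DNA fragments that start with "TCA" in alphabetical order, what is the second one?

TCAGTA

DFS of the "TCA" subtree visits, in order: "TCACCT", "TCAGTA", "TCAGTAG", "TCAGTC"
Position 2: TCAGTA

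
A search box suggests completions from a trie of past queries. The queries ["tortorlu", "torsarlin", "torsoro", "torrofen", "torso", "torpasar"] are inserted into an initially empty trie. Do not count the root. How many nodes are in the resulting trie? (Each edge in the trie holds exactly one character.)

27

Trie structure (* marks end of a word):
(root)
└─ t
   └─ o
      └─ r
         ├─ p
         │  └─ a
         │     └─ s
         │        └─ a
         │           └─ r *
         ├─ r
         │  └─ o
         │     └─ f
         │        └─ e
         │           └─ n *
         ├─ s
         │  ├─ a
         │  │  └─ r
         │  │     └─ l
         │  │        └─ i
         │  │           └─ n *
         │  └─ o *
         │     └─ r
         │        └─ o *
         └─ t
            └─ o
               └─ r
                  └─ l
                     └─ u *
Counting every labelled node above: 27.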